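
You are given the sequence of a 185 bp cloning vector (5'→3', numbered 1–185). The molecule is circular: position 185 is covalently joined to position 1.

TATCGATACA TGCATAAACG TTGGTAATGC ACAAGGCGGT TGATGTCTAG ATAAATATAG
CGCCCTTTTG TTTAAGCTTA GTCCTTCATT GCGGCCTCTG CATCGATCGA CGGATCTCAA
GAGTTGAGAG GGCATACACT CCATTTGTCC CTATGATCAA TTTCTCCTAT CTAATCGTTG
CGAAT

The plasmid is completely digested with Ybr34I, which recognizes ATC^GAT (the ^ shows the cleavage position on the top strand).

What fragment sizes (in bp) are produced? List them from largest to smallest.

Ybr34I sites (ATCGAT) start at positions 2, 102.
Ybr34I cuts after base 3 of each site, so after positions 4, 104.
Circular molecule, 2 cuts → 2 fragments:
  5–104 → 100 bp
  105–185 then 1–4 → 81 + 4 = 85 bp
Sorted largest to smallest: 100, 85 bp.

100, 85 bp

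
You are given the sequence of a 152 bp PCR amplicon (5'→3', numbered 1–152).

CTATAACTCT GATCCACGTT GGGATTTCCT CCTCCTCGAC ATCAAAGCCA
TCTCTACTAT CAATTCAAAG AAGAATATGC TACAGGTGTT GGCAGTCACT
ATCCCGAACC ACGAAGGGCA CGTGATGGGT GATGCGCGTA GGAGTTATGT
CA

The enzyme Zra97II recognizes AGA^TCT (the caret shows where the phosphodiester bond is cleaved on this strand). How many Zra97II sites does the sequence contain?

No occurrence of AGATCT is present in the sequence.
Zra97II does not cut: 0 sites.

0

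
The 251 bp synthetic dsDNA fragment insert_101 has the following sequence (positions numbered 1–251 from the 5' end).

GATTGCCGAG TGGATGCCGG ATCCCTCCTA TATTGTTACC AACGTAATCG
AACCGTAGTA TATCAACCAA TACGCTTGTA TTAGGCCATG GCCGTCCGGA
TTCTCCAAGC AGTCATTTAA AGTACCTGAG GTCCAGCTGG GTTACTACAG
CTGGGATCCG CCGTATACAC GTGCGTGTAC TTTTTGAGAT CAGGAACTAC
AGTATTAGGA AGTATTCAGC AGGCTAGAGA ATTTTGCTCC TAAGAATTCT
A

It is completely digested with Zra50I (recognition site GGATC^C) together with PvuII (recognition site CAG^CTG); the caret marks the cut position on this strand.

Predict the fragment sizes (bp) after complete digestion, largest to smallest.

Zra50I sites (GGATCC) start at positions 19, 154.
Zra50I cuts after base 5 of each site (before the last base), so after positions 23, 158.
PvuII sites (CAGCTG) start at positions 134, 148.
PvuII cuts after base 3 of each site, so after positions 136, 150.
Combined cut positions: 23, 136, 150, 158.
Linear molecule, 4 cuts → 5 fragments:
  1–23 → 23 bp
  24–136 → 113 bp
  137–150 → 14 bp
  151–158 → 8 bp
  159–251 → 93 bp
Sorted largest to smallest: 113, 93, 23, 14, 8 bp.

113, 93, 23, 14, 8 bp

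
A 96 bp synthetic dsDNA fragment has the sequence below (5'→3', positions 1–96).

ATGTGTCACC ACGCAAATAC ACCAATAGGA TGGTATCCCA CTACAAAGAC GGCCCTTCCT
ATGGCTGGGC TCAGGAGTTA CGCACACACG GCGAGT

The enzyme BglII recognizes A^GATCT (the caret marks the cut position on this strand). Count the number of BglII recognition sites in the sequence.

No occurrence of AGATCT is present in the sequence.
BglII does not cut: 0 sites.

0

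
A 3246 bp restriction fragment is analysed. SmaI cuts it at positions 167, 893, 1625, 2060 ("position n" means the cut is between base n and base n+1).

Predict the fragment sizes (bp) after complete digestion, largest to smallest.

1186, 732, 726, 435, 167 bp

Linear molecule, 4 cuts → 5 fragments:
  167 − 0 = 167 bp
  893 − 167 = 726 bp
  1625 − 893 = 732 bp
  2060 − 1625 = 435 bp
  3246 − 2060 = 1186 bp
Sorted largest to smallest: 1186, 732, 726, 435, 167 bp.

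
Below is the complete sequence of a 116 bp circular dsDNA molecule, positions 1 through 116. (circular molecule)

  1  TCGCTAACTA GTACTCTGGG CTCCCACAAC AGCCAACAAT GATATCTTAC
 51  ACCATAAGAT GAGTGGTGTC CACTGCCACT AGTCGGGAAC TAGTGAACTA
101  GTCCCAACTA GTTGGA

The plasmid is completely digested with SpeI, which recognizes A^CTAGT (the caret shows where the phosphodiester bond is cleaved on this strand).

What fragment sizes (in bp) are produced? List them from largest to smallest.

71, 16, 11, 10, 8 bp

SpeI sites (ACTAGT) start at positions 7, 78, 89, 97, 107.
SpeI cuts after the first base of each site, so after positions 7, 78, 89, 97, 107.
Circular molecule, 5 cuts → 5 fragments:
  8–78 → 71 bp
  79–89 → 11 bp
  90–97 → 8 bp
  98–107 → 10 bp
  108–116 then 1–7 → 9 + 7 = 16 bp
Sorted largest to smallest: 71, 16, 11, 10, 8 bp.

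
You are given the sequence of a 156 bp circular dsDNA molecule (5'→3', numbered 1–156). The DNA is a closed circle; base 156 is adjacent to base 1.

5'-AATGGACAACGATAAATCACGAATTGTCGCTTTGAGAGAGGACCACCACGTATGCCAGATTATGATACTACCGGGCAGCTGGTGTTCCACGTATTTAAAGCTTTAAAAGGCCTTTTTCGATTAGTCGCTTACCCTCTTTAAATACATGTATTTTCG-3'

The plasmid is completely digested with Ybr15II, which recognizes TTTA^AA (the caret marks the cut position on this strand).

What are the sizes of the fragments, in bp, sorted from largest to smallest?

Ybr15II sites (TTTAAA) start at positions 94, 102, 137.
Ybr15II cuts after base 4 of each site, so after positions 97, 105, 140.
Circular molecule, 3 cuts → 3 fragments:
  98–105 → 8 bp
  106–140 → 35 bp
  141–156 then 1–97 → 16 + 97 = 113 bp
Sorted largest to smallest: 113, 35, 8 bp.

113, 35, 8 bp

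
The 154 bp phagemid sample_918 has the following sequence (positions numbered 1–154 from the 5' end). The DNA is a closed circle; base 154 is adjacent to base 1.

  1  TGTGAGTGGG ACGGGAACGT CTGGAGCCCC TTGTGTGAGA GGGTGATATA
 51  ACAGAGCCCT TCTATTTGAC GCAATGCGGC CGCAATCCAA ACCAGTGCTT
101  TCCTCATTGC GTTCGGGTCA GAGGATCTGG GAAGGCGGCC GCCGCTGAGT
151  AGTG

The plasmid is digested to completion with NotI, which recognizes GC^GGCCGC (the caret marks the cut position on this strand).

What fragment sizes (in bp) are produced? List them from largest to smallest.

95, 59 bp

NotI sites (GCGGCCGC) start at positions 76, 135.
NotI cuts after base 2 of each site, so after positions 77, 136.
Circular molecule, 2 cuts → 2 fragments:
  78–136 → 59 bp
  137–154 then 1–77 → 18 + 77 = 95 bp
Sorted largest to smallest: 95, 59 bp.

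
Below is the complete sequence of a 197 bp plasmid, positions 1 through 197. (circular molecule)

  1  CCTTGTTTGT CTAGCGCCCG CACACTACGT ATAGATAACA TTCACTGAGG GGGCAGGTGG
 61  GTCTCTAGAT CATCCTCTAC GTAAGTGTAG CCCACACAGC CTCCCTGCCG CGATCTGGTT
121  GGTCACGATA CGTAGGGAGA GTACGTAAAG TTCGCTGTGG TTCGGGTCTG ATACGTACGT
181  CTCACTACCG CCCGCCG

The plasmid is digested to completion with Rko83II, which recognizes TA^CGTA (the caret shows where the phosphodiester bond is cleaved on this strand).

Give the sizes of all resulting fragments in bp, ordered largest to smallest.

Rko83II sites (TACGTA) start at positions 26, 78, 129, 142, 172.
Rko83II cuts after base 2 of each site, so after positions 27, 79, 130, 143, 173.
Circular molecule, 5 cuts → 5 fragments:
  28–79 → 52 bp
  80–130 → 51 bp
  131–143 → 13 bp
  144–173 → 30 bp
  174–197 then 1–27 → 24 + 27 = 51 bp
Sorted largest to smallest: 52, 51, 51, 30, 13 bp.

52, 51, 51, 30, 13 bp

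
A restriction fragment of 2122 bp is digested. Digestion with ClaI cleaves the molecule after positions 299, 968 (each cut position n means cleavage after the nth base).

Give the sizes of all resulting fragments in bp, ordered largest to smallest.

1154, 669, 299 bp

Linear molecule, 2 cuts → 3 fragments:
  299 − 0 = 299 bp
  968 − 299 = 669 bp
  2122 − 968 = 1154 bp
Sorted largest to smallest: 1154, 669, 299 bp.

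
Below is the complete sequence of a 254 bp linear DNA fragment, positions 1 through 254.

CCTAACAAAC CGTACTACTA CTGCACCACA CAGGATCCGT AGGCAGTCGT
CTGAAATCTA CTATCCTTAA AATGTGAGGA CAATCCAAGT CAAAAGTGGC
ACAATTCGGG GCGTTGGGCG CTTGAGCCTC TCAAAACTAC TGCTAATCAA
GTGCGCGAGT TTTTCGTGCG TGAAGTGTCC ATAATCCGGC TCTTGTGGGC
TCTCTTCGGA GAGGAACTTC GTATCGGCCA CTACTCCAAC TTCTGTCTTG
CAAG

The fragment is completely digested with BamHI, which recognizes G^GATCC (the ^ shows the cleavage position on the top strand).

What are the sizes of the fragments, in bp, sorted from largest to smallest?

The BamHI site (GGATCC) starts at position 33.
BamHI cuts after the first base of each site, so after position 33.
Linear molecule, 1 cut → 2 fragments:
  1–33 → 33 bp
  34–254 → 221 bp
Sorted largest to smallest: 221, 33 bp.

221, 33 bp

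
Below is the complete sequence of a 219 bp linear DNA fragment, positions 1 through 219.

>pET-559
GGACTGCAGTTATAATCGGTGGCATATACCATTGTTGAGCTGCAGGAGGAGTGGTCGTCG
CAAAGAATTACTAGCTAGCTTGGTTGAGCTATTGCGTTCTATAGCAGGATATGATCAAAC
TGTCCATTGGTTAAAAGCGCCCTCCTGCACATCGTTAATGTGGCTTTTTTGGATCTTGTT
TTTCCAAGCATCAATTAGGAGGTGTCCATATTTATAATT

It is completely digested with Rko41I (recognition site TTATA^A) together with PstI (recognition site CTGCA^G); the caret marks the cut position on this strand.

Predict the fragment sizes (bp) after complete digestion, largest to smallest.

172, 30, 8, 6, 3 bp

Rko41I sites (TTATAA) start at positions 10, 212.
Rko41I cuts after base 5 of each site (before the last base), so after positions 14, 216.
PstI sites (CTGCAG) start at positions 4, 40.
PstI cuts after base 5 of each site (before the last base), so after positions 8, 44.
Combined cut positions: 8, 14, 44, 216.
Linear molecule, 4 cuts → 5 fragments:
  1–8 → 8 bp
  9–14 → 6 bp
  15–44 → 30 bp
  45–216 → 172 bp
  217–219 → 3 bp
Sorted largest to smallest: 172, 30, 8, 6, 3 bp.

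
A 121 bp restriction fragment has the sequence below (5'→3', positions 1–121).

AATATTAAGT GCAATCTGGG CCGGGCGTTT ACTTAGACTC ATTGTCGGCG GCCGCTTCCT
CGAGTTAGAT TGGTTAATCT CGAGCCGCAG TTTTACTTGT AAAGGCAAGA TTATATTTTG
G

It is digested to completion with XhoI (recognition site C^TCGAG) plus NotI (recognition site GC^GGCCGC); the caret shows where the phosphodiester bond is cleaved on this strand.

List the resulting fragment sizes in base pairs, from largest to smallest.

49, 42, 20, 10 bp

XhoI sites (CTCGAG) start at positions 59, 79.
XhoI cuts after the first base of each site, so after positions 59, 79.
The NotI site (GCGGCCGC) starts at position 48.
NotI cuts after base 2 of each site, so after position 49.
Combined cut positions: 49, 59, 79.
Linear molecule, 3 cuts → 4 fragments:
  1–49 → 49 bp
  50–59 → 10 bp
  60–79 → 20 bp
  80–121 → 42 bp
Sorted largest to smallest: 49, 42, 20, 10 bp.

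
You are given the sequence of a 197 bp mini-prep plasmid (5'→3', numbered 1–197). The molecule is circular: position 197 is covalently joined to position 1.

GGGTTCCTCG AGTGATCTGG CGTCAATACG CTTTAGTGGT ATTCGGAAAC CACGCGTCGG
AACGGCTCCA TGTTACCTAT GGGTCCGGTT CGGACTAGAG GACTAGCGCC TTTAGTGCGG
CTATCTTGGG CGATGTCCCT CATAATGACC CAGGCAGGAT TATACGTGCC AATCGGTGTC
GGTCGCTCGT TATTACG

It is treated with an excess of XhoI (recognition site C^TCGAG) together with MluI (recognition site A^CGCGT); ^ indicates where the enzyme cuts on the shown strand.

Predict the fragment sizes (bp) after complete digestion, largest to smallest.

152, 45 bp

The XhoI site (CTCGAG) starts at position 7.
XhoI cuts after the first base of each site, so after position 7.
The MluI site (ACGCGT) starts at position 52.
MluI cuts after the first base of each site, so after position 52.
Combined cut positions: 7, 52.
Circular molecule, 2 cuts → 2 fragments:
  8–52 → 45 bp
  53–197 then 1–7 → 145 + 7 = 152 bp
Sorted largest to smallest: 152, 45 bp.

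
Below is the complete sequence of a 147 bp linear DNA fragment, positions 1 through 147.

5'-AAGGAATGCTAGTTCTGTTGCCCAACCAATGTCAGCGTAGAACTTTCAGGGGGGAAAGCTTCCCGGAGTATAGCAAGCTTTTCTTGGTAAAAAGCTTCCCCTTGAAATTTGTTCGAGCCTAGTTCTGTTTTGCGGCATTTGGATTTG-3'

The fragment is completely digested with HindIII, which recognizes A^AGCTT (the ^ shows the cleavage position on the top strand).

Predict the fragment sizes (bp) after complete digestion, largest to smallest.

56, 55, 19, 17 bp

HindIII sites (AAGCTT) start at positions 56, 75, 92.
HindIII cuts after the first base of each site, so after positions 56, 75, 92.
Linear molecule, 3 cuts → 4 fragments:
  1–56 → 56 bp
  57–75 → 19 bp
  76–92 → 17 bp
  93–147 → 55 bp
Sorted largest to smallest: 56, 55, 19, 17 bp.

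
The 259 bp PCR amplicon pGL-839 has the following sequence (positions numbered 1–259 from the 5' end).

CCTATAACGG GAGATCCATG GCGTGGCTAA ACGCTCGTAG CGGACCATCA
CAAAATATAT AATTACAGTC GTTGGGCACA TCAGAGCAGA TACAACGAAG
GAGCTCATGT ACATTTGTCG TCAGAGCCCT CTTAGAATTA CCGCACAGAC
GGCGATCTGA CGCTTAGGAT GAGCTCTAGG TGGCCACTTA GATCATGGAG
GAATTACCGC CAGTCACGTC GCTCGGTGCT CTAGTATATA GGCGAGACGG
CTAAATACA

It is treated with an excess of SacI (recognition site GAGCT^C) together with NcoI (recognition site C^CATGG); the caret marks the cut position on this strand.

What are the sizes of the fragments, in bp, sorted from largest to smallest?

SacI sites (GAGCTC) start at positions 101, 171.
SacI cuts after base 5 of each site (before the last base), so after positions 105, 175.
The NcoI site (CCATGG) starts at position 16.
NcoI cuts after the first base of each site, so after position 16.
Combined cut positions: 16, 105, 175.
Linear molecule, 3 cuts → 4 fragments:
  1–16 → 16 bp
  17–105 → 89 bp
  106–175 → 70 bp
  176–259 → 84 bp
Sorted largest to smallest: 89, 84, 70, 16 bp.

89, 84, 70, 16 bp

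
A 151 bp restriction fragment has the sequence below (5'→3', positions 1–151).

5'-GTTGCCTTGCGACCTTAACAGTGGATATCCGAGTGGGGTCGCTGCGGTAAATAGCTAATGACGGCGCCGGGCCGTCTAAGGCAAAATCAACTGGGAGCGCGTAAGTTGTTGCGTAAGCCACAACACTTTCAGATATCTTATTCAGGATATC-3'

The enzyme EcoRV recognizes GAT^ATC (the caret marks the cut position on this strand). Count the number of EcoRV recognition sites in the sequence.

3

GATATC occurs starting at positions 24, 132, 146.
EcoRV cuts at 3 sites.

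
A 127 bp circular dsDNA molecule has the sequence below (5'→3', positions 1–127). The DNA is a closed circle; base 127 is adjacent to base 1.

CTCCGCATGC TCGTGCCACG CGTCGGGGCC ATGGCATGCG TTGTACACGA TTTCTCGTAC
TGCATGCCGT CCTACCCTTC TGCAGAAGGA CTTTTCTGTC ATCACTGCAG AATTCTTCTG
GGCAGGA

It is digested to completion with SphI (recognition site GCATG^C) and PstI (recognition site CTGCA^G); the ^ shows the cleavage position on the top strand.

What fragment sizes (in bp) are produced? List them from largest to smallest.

SphI sites (GCATGC) start at positions 5, 34, 62.
SphI cuts after base 5 of each site (before the last base), so after positions 9, 38, 66.
PstI sites (CTGCAG) start at positions 80, 105.
PstI cuts after base 5 of each site (before the last base), so after positions 84, 109.
Combined cut positions: 9, 38, 66, 84, 109.
Circular molecule, 5 cuts → 5 fragments:
  10–38 → 29 bp
  39–66 → 28 bp
  67–84 → 18 bp
  85–109 → 25 bp
  110–127 then 1–9 → 18 + 9 = 27 bp
Sorted largest to smallest: 29, 28, 27, 25, 18 bp.

29, 28, 27, 25, 18 bp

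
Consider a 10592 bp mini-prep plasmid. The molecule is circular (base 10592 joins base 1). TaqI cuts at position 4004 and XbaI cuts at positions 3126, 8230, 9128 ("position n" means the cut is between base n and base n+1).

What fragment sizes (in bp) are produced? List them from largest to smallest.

4590, 4226, 898, 878 bp

Combined cut positions (sorted): 3126, 4004, 8230, 9128.
Circular molecule, 4 cuts → 4 fragments:
  4004 − 3126 = 878 bp
  8230 − 4004 = 4226 bp
  9128 − 8230 = 898 bp
  wrap: 10592 − 9128 + 3126 = 4590 bp
Sorted largest to smallest: 4590, 4226, 898, 878 bp.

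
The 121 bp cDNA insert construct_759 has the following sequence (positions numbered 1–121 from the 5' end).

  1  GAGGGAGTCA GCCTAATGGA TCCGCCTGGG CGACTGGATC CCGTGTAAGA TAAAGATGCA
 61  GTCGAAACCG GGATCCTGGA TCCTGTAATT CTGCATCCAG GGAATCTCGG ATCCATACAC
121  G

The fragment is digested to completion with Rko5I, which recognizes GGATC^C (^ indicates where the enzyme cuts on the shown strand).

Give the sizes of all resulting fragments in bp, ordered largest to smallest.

Rko5I sites (GGATCC) start at positions 18, 36, 71, 78, 109.
Rko5I cuts after base 5 of each site (before the last base), so after positions 22, 40, 75, 82, 113.
Linear molecule, 5 cuts → 6 fragments:
  1–22 → 22 bp
  23–40 → 18 bp
  41–75 → 35 bp
  76–82 → 7 bp
  83–113 → 31 bp
  114–121 → 8 bp
Sorted largest to smallest: 35, 31, 22, 18, 8, 7 bp.

35, 31, 22, 18, 8, 7 bp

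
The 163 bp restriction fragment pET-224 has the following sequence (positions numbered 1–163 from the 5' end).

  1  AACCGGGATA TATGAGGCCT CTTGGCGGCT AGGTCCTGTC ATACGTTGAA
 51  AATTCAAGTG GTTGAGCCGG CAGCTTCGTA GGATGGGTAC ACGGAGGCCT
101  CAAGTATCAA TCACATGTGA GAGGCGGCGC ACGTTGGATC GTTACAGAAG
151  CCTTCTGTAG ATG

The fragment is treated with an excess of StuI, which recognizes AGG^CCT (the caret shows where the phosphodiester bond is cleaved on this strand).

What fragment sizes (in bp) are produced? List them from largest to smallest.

StuI sites (AGGCCT) start at positions 15, 95.
StuI cuts after base 3 of each site, so after positions 17, 97.
Linear molecule, 2 cuts → 3 fragments:
  1–17 → 17 bp
  18–97 → 80 bp
  98–163 → 66 bp
Sorted largest to smallest: 80, 66, 17 bp.

80, 66, 17 bp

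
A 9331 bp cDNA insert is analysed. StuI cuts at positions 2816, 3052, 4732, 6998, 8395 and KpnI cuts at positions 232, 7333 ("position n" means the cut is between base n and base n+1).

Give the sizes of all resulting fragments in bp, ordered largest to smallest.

Combined cut positions (sorted): 232, 2816, 3052, 4732, 6998, 7333, 8395.
Linear molecule, 7 cuts → 8 fragments:
  232 − 0 = 232 bp
  2816 − 232 = 2584 bp
  3052 − 2816 = 236 bp
  4732 − 3052 = 1680 bp
  6998 − 4732 = 2266 bp
  7333 − 6998 = 335 bp
  8395 − 7333 = 1062 bp
  9331 − 8395 = 936 bp
Sorted largest to smallest: 2584, 2266, 1680, 1062, 936, 335, 236, 232 bp.

2584, 2266, 1680, 1062, 936, 335, 236, 232 bp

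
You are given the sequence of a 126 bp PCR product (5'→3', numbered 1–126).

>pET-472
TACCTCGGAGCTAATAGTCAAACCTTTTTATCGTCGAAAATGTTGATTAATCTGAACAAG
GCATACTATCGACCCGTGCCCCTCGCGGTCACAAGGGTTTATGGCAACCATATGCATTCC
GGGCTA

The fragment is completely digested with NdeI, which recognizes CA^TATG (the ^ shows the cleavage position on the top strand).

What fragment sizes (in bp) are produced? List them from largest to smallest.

110, 16 bp

The NdeI site (CATATG) starts at position 109.
NdeI cuts after base 2 of each site, so after position 110.
Linear molecule, 1 cut → 2 fragments:
  1–110 → 110 bp
  111–126 → 16 bp
Sorted largest to smallest: 110, 16 bp.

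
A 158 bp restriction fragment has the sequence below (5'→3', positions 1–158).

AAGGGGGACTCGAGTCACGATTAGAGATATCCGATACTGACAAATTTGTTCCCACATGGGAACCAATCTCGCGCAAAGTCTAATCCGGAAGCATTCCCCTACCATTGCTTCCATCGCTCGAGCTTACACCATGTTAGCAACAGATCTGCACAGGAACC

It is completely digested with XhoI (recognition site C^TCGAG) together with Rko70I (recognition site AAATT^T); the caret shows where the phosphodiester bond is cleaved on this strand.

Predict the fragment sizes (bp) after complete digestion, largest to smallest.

XhoI sites (CTCGAG) start at positions 9, 117.
XhoI cuts after the first base of each site, so after positions 9, 117.
The Rko70I site (AAATTT) starts at position 42.
Rko70I cuts after base 5 of each site (before the last base), so after position 46.
Combined cut positions: 9, 46, 117.
Linear molecule, 3 cuts → 4 fragments:
  1–9 → 9 bp
  10–46 → 37 bp
  47–117 → 71 bp
  118–158 → 41 bp
Sorted largest to smallest: 71, 41, 37, 9 bp.

71, 41, 37, 9 bp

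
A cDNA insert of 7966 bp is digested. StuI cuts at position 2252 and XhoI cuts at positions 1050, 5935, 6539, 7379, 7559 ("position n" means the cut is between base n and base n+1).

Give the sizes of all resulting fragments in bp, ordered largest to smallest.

3683, 1202, 1050, 840, 604, 407, 180 bp

Combined cut positions (sorted): 1050, 2252, 5935, 6539, 7379, 7559.
Linear molecule, 6 cuts → 7 fragments:
  1050 − 0 = 1050 bp
  2252 − 1050 = 1202 bp
  5935 − 2252 = 3683 bp
  6539 − 5935 = 604 bp
  7379 − 6539 = 840 bp
  7559 − 7379 = 180 bp
  7966 − 7559 = 407 bp
Sorted largest to smallest: 3683, 1202, 1050, 840, 604, 407, 180 bp.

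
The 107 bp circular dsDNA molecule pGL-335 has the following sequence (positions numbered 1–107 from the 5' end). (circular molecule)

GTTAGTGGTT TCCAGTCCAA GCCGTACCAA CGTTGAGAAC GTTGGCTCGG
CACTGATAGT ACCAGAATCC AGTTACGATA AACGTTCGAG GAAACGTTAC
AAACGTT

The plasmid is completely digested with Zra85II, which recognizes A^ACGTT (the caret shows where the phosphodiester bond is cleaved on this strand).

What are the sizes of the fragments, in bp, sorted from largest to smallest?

43, 34, 12, 9, 9 bp

Zra85II sites (AACGTT) start at positions 29, 38, 81, 93, 102.
Zra85II cuts after the first base of each site, so after positions 29, 38, 81, 93, 102.
Circular molecule, 5 cuts → 5 fragments:
  30–38 → 9 bp
  39–81 → 43 bp
  82–93 → 12 bp
  94–102 → 9 bp
  103–107 then 1–29 → 5 + 29 = 34 bp
Sorted largest to smallest: 43, 34, 12, 9, 9 bp.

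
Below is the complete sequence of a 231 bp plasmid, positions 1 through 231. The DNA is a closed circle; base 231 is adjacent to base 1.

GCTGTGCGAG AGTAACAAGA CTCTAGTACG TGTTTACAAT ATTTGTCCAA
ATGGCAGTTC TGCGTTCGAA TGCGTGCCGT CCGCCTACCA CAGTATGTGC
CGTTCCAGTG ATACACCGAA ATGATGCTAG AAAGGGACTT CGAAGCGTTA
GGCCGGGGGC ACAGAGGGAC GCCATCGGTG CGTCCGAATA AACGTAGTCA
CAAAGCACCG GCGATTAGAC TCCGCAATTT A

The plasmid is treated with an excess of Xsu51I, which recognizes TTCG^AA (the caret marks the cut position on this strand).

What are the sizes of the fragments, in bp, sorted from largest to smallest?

157, 74 bp

Xsu51I sites (TTCGAA) start at positions 65, 139.
Xsu51I cuts after base 4 of each site, so after positions 68, 142.
Circular molecule, 2 cuts → 2 fragments:
  69–142 → 74 bp
  143–231 then 1–68 → 89 + 68 = 157 bp
Sorted largest to smallest: 157, 74 bp.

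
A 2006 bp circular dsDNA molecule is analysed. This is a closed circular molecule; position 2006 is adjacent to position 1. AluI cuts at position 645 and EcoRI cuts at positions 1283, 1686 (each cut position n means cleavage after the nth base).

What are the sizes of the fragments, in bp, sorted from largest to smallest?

Combined cut positions (sorted): 645, 1283, 1686.
Circular molecule, 3 cuts → 3 fragments:
  1283 − 645 = 638 bp
  1686 − 1283 = 403 bp
  wrap: 2006 − 1686 + 645 = 965 bp
Sorted largest to smallest: 965, 638, 403 bp.

965, 638, 403 bp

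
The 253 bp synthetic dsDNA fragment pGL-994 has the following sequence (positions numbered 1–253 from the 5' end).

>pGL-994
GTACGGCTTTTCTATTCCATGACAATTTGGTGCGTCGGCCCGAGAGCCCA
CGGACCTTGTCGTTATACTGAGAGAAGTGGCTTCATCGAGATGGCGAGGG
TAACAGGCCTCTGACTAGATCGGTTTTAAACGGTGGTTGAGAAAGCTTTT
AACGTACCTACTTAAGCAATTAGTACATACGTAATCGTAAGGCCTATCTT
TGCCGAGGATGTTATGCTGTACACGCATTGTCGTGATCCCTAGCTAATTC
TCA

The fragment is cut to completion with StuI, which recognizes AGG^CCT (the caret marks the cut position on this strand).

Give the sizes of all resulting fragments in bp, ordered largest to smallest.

107, 85, 61 bp

StuI sites (AGGCCT) start at positions 105, 190.
StuI cuts after base 3 of each site, so after positions 107, 192.
Linear molecule, 2 cuts → 3 fragments:
  1–107 → 107 bp
  108–192 → 85 bp
  193–253 → 61 bp
Sorted largest to smallest: 107, 85, 61 bp.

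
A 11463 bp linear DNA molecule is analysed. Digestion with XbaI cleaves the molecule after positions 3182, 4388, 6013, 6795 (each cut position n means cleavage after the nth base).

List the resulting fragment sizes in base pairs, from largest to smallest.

4668, 3182, 1625, 1206, 782 bp

Linear molecule, 4 cuts → 5 fragments:
  3182 − 0 = 3182 bp
  4388 − 3182 = 1206 bp
  6013 − 4388 = 1625 bp
  6795 − 6013 = 782 bp
  11463 − 6795 = 4668 bp
Sorted largest to smallest: 4668, 3182, 1625, 1206, 782 bp.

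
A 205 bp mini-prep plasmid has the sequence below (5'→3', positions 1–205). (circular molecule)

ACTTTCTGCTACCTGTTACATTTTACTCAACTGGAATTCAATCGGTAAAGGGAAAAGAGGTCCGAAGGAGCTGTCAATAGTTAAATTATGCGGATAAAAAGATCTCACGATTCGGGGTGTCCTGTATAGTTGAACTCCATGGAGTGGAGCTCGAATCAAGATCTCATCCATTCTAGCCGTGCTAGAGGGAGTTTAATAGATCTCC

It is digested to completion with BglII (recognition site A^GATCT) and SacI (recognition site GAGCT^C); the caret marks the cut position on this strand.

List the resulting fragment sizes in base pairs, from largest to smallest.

BglII sites (AGATCT) start at positions 100, 159, 198.
BglII cuts after the first base of each site, so after positions 100, 159, 198.
The SacI site (GAGCTC) starts at position 147.
SacI cuts after base 5 of each site (before the last base), so after position 151.
Combined cut positions: 100, 151, 159, 198.
Circular molecule, 4 cuts → 4 fragments:
  101–151 → 51 bp
  152–159 → 8 bp
  160–198 → 39 bp
  199–205 then 1–100 → 7 + 100 = 107 bp
Sorted largest to smallest: 107, 51, 39, 8 bp.

107, 51, 39, 8 bp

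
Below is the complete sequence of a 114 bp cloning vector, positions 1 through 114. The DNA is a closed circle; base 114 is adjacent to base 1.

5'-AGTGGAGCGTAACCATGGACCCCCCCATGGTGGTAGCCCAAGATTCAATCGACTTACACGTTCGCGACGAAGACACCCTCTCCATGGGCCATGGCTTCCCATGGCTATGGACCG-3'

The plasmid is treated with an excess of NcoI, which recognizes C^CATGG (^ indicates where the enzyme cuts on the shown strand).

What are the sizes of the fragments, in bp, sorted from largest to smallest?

57, 28, 12, 10, 7 bp

NcoI sites (CCATGG) start at positions 13, 25, 82, 89, 99.
NcoI cuts after the first base of each site, so after positions 13, 25, 82, 89, 99.
Circular molecule, 5 cuts → 5 fragments:
  14–25 → 12 bp
  26–82 → 57 bp
  83–89 → 7 bp
  90–99 → 10 bp
  100–114 then 1–13 → 15 + 13 = 28 bp
Sorted largest to smallest: 57, 28, 12, 10, 7 bp.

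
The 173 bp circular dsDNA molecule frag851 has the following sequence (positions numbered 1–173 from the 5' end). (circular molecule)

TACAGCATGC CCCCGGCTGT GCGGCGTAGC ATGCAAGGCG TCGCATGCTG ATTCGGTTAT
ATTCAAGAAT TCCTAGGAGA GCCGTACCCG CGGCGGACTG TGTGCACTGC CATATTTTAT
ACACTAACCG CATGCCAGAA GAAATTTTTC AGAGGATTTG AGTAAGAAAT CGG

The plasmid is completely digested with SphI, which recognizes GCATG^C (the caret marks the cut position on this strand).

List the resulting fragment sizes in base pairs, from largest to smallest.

SphI sites (GCATGC) start at positions 5, 29, 43, 130.
SphI cuts after base 5 of each site (before the last base), so after positions 9, 33, 47, 134.
Circular molecule, 4 cuts → 4 fragments:
  10–33 → 24 bp
  34–47 → 14 bp
  48–134 → 87 bp
  135–173 then 1–9 → 39 + 9 = 48 bp
Sorted largest to smallest: 87, 48, 24, 14 bp.

87, 48, 24, 14 bp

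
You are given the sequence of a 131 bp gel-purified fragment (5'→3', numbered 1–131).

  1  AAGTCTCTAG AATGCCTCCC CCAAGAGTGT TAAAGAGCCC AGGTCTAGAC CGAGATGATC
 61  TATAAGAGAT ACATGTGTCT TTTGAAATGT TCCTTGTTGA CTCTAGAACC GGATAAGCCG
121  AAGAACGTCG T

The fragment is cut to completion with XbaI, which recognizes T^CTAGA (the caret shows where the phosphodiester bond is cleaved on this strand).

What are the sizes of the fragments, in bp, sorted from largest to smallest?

XbaI sites (TCTAGA) start at positions 6, 44, 102.
XbaI cuts after the first base of each site, so after positions 6, 44, 102.
Linear molecule, 3 cuts → 4 fragments:
  1–6 → 6 bp
  7–44 → 38 bp
  45–102 → 58 bp
  103–131 → 29 bp
Sorted largest to smallest: 58, 38, 29, 6 bp.

58, 38, 29, 6 bp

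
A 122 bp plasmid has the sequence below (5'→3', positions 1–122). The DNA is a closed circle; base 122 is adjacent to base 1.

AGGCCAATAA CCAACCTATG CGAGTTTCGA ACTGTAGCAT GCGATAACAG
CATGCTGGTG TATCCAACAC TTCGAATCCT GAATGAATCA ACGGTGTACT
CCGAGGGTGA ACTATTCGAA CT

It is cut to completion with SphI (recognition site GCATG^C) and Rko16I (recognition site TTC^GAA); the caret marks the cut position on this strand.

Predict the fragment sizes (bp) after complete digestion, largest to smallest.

SphI sites (GCATGC) start at positions 37, 50.
SphI cuts after base 5 of each site (before the last base), so after positions 41, 54.
Rko16I sites (TTCGAA) start at positions 26, 71, 115.
Rko16I cuts after base 3 of each site, so after positions 28, 73, 117.
Combined cut positions: 28, 41, 54, 73, 117.
Circular molecule, 5 cuts → 5 fragments:
  29–41 → 13 bp
  42–54 → 13 bp
  55–73 → 19 bp
  74–117 → 44 bp
  118–122 then 1–28 → 5 + 28 = 33 bp
Sorted largest to smallest: 44, 33, 19, 13, 13 bp.

44, 33, 19, 13, 13 bp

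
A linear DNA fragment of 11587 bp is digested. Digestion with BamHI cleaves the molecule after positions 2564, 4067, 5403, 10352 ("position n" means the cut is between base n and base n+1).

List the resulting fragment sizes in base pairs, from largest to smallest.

Linear molecule, 4 cuts → 5 fragments:
  2564 − 0 = 2564 bp
  4067 − 2564 = 1503 bp
  5403 − 4067 = 1336 bp
  10352 − 5403 = 4949 bp
  11587 − 10352 = 1235 bp
Sorted largest to smallest: 4949, 2564, 1503, 1336, 1235 bp.

4949, 2564, 1503, 1336, 1235 bp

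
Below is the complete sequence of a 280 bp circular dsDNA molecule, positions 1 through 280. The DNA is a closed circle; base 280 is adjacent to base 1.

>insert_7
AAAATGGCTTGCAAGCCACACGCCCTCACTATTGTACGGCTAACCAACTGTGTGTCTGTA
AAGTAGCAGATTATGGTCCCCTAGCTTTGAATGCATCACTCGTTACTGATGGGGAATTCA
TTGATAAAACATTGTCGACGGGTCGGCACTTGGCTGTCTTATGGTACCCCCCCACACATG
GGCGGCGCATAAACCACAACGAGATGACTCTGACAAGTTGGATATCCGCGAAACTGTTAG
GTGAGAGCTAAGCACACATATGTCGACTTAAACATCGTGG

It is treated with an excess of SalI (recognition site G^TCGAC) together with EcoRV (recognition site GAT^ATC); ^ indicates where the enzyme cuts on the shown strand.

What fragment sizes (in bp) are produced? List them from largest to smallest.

152, 89, 39 bp

SalI sites (GTCGAC) start at positions 134, 262.
SalI cuts after the first base of each site, so after positions 134, 262.
The EcoRV site (GATATC) starts at position 221.
EcoRV cuts after base 3 of each site, so after position 223.
Combined cut positions: 134, 223, 262.
Circular molecule, 3 cuts → 3 fragments:
  135–223 → 89 bp
  224–262 → 39 bp
  263–280 then 1–134 → 18 + 134 = 152 bp
Sorted largest to smallest: 152, 89, 39 bp.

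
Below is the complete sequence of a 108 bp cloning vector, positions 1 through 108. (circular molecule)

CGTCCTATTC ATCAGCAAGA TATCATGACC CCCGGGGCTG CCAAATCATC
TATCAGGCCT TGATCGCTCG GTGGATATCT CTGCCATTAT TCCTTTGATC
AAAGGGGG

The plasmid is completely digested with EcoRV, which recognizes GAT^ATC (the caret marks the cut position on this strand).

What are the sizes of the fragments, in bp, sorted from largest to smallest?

55, 53 bp

EcoRV sites (GATATC) start at positions 19, 74.
EcoRV cuts after base 3 of each site, so after positions 21, 76.
Circular molecule, 2 cuts → 2 fragments:
  22–76 → 55 bp
  77–108 then 1–21 → 32 + 21 = 53 bp
Sorted largest to smallest: 55, 53 bp.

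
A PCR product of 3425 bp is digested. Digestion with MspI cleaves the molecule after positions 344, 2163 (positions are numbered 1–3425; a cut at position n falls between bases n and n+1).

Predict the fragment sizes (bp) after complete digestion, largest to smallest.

1819, 1262, 344 bp

Linear molecule, 2 cuts → 3 fragments:
  344 − 0 = 344 bp
  2163 − 344 = 1819 bp
  3425 − 2163 = 1262 bp
Sorted largest to smallest: 1819, 1262, 344 bp.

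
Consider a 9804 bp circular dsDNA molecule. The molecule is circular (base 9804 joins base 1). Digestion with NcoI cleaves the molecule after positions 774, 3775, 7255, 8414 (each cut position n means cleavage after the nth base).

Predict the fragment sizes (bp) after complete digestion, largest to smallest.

3480, 3001, 2164, 1159 bp

Circular molecule, 4 cuts → 4 fragments:
  3775 − 774 = 3001 bp
  7255 − 3775 = 3480 bp
  8414 − 7255 = 1159 bp
  wrap: 9804 − 8414 + 774 = 2164 bp
Sorted largest to smallest: 3480, 3001, 2164, 1159 bp.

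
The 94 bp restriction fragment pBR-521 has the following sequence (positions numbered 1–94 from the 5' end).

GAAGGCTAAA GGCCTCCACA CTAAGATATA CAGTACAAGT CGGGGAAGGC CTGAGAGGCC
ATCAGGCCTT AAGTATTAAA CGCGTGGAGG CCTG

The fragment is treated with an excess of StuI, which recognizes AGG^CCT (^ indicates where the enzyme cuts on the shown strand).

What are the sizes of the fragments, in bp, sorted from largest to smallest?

StuI sites (AGGCCT) start at positions 10, 47, 64, 88.
StuI cuts after base 3 of each site, so after positions 12, 49, 66, 90.
Linear molecule, 4 cuts → 5 fragments:
  1–12 → 12 bp
  13–49 → 37 bp
  50–66 → 17 bp
  67–90 → 24 bp
  91–94 → 4 bp
Sorted largest to smallest: 37, 24, 17, 12, 4 bp.

37, 24, 17, 12, 4 bp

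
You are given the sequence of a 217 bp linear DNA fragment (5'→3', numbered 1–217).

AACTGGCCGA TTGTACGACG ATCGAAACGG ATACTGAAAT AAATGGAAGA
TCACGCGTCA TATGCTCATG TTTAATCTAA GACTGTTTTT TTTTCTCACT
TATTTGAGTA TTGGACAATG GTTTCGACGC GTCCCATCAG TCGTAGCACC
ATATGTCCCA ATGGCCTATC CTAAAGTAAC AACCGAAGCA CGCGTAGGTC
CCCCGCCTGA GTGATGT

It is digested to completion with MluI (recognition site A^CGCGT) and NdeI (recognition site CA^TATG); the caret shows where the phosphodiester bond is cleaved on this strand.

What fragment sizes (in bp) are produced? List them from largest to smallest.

67, 53, 39, 27, 24, 7 bp

MluI sites (ACGCGT) start at positions 53, 127, 190.
MluI cuts after the first base of each site, so after positions 53, 127, 190.
NdeI sites (CATATG) start at positions 59, 150.
NdeI cuts after base 2 of each site, so after positions 60, 151.
Combined cut positions: 53, 60, 127, 151, 190.
Linear molecule, 5 cuts → 6 fragments:
  1–53 → 53 bp
  54–60 → 7 bp
  61–127 → 67 bp
  128–151 → 24 bp
  152–190 → 39 bp
  191–217 → 27 bp
Sorted largest to smallest: 67, 53, 39, 27, 24, 7 bp.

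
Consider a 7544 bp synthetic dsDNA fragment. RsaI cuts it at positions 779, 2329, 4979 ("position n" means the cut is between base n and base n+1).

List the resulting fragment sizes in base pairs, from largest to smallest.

2650, 2565, 1550, 779 bp

Linear molecule, 3 cuts → 4 fragments:
  779 − 0 = 779 bp
  2329 − 779 = 1550 bp
  4979 − 2329 = 2650 bp
  7544 − 4979 = 2565 bp
Sorted largest to smallest: 2650, 2565, 1550, 779 bp.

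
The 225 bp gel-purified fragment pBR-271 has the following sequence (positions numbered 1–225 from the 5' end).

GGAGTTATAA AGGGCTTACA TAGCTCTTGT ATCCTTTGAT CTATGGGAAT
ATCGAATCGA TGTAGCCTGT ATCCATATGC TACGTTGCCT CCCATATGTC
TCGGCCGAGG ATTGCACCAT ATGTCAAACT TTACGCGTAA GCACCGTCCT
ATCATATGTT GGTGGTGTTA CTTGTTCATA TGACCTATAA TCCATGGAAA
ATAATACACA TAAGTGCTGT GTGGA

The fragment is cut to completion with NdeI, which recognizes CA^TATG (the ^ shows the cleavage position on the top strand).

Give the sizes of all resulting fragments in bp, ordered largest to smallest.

NdeI sites (CATATG) start at positions 74, 93, 118, 153, 177.
NdeI cuts after base 2 of each site, so after positions 75, 94, 119, 154, 178.
Linear molecule, 5 cuts → 6 fragments:
  1–75 → 75 bp
  76–94 → 19 bp
  95–119 → 25 bp
  120–154 → 35 bp
  155–178 → 24 bp
  179–225 → 47 bp
Sorted largest to smallest: 75, 47, 35, 25, 24, 19 bp.

75, 47, 35, 25, 24, 19 bp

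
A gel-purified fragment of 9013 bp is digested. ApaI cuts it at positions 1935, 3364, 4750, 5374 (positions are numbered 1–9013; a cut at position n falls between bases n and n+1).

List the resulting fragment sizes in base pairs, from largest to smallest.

3639, 1935, 1429, 1386, 624 bp

Linear molecule, 4 cuts → 5 fragments:
  1935 − 0 = 1935 bp
  3364 − 1935 = 1429 bp
  4750 − 3364 = 1386 bp
  5374 − 4750 = 624 bp
  9013 − 5374 = 3639 bp
Sorted largest to smallest: 3639, 1935, 1429, 1386, 624 bp.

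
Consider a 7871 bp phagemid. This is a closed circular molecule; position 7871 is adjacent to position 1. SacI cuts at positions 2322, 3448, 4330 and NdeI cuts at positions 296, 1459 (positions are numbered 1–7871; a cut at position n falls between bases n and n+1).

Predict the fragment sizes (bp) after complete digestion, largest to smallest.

3837, 1163, 1126, 882, 863 bp

Combined cut positions (sorted): 296, 1459, 2322, 3448, 4330.
Circular molecule, 5 cuts → 5 fragments:
  1459 − 296 = 1163 bp
  2322 − 1459 = 863 bp
  3448 − 2322 = 1126 bp
  4330 − 3448 = 882 bp
  wrap: 7871 − 4330 + 296 = 3837 bp
Sorted largest to smallest: 3837, 1163, 1126, 882, 863 bp.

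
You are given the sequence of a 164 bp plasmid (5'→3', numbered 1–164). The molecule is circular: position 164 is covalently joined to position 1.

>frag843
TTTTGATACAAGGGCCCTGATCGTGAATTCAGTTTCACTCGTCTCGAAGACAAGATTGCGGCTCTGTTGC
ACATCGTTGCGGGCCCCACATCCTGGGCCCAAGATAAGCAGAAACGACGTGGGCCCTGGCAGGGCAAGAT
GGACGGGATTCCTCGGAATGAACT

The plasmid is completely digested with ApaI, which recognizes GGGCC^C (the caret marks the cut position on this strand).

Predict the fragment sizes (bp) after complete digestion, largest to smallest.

69, 55, 26, 14 bp

ApaI sites (GGGCCC) start at positions 12, 81, 95, 121.
ApaI cuts after base 5 of each site (before the last base), so after positions 16, 85, 99, 125.
Circular molecule, 4 cuts → 4 fragments:
  17–85 → 69 bp
  86–99 → 14 bp
  100–125 → 26 bp
  126–164 then 1–16 → 39 + 16 = 55 bp
Sorted largest to smallest: 69, 55, 26, 14 bp.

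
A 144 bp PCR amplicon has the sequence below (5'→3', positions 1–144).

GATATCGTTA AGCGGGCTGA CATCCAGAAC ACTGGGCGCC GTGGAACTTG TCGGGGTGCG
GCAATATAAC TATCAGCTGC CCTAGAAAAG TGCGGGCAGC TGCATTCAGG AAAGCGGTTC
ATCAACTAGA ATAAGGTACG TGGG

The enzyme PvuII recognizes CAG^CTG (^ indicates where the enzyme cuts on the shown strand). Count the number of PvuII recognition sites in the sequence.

2

CAGCTG occurs starting at positions 74, 97.
PvuII cuts at 2 sites.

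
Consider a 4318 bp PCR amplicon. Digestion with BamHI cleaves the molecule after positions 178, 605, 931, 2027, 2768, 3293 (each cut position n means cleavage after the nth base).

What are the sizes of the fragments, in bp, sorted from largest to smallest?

Linear molecule, 6 cuts → 7 fragments:
  178 − 0 = 178 bp
  605 − 178 = 427 bp
  931 − 605 = 326 bp
  2027 − 931 = 1096 bp
  2768 − 2027 = 741 bp
  3293 − 2768 = 525 bp
  4318 − 3293 = 1025 bp
Sorted largest to smallest: 1096, 1025, 741, 525, 427, 326, 178 bp.

1096, 1025, 741, 525, 427, 326, 178 bp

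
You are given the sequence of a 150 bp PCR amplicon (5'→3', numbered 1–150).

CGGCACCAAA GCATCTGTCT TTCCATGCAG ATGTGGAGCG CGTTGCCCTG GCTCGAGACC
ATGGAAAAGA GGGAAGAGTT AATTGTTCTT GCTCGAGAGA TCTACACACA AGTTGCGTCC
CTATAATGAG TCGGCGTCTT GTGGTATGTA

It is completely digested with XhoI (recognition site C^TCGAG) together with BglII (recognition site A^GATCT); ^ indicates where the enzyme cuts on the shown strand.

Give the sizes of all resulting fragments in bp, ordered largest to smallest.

XhoI sites (CTCGAG) start at positions 52, 92.
XhoI cuts after the first base of each site, so after positions 52, 92.
The BglII site (AGATCT) starts at position 98.
BglII cuts after the first base of each site, so after position 98.
Combined cut positions: 52, 92, 98.
Linear molecule, 3 cuts → 4 fragments:
  1–52 → 52 bp
  53–92 → 40 bp
  93–98 → 6 bp
  99–150 → 52 bp
Sorted largest to smallest: 52, 52, 40, 6 bp.

52, 52, 40, 6 bp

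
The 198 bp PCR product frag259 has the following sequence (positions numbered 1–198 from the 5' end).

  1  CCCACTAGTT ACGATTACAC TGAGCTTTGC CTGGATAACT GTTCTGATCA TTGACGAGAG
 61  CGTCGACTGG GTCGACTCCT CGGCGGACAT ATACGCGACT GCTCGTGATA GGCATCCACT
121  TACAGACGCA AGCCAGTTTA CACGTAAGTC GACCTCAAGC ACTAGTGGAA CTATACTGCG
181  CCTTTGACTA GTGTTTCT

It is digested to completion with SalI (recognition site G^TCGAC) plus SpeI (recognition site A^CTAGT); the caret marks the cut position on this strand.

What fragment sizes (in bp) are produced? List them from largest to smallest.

77, 58, 26, 13, 11, 9, 4 bp

SalI sites (GTCGAC) start at positions 62, 71, 148.
SalI cuts after the first base of each site, so after positions 62, 71, 148.
SpeI sites (ACTAGT) start at positions 4, 161, 187.
SpeI cuts after the first base of each site, so after positions 4, 161, 187.
Combined cut positions: 4, 62, 71, 148, 161, 187.
Linear molecule, 6 cuts → 7 fragments:
  1–4 → 4 bp
  5–62 → 58 bp
  63–71 → 9 bp
  72–148 → 77 bp
  149–161 → 13 bp
  162–187 → 26 bp
  188–198 → 11 bp
Sorted largest to smallest: 77, 58, 26, 13, 11, 9, 4 bp.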